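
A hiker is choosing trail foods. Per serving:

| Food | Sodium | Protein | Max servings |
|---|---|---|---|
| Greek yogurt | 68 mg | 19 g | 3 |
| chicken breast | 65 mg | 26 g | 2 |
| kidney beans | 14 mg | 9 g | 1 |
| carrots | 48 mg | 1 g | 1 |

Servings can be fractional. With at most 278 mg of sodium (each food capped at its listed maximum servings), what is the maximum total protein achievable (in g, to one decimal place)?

Protein per mg sodium: kidney beans 0.6429, chicken breast 0.4, Greek yogurt 0.2794, carrots 0.02083.
Take 1 serving of kidney beans: uses 14 mg sodium, +9.0 g protein (running total 9.0 g).
Take 2 servings of chicken breast: uses 130 mg sodium, +52.0 g protein (running total 61.0 g).
Take 1.971 servings of Greek yogurt: uses 134 mg sodium, +37.4 g protein (running total 98.4 g).
Filling greedily by protein-per-mg sodium is optimal for one linear limit, giving 98.4 g.

98.4 g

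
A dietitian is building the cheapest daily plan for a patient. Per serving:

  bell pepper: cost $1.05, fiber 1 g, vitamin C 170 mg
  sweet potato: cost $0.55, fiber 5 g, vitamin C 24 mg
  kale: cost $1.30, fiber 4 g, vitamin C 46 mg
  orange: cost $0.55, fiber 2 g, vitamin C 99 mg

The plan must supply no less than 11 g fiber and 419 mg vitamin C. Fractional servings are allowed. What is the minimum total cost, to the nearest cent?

$2.56

At the optimum either one food covers both requirements or two foods hit both targets exactly; no other combination can be cheaper.
bell pepper only: max(11/1, 419/170) = 11 servings → $11.55.
sweet potato only: max(11/5, 419/24) = 17.46 servings → $9.60.
kale only: max(11/4, 419/46) = 9.109 servings → $11.84.
orange only: max(11/2, 419/99) = 5.5 servings → $3.02.
bell pepper + sweet potato with both tight: 2.217 servings and 1.757 servings → $3.29.
bell pepper + kale with both tight: 1.845 servings and 2.289 servings → $4.91.
bell pepper + orange with both targets exact would need a negative amount; discard.
sweet potato + kale: the both-tight solution has a negative serving — not a feasible corner.
sweet potato + orange with both tight: 0.5615 servings and 4.096 servings → $2.56.
kale + orange with both tight: 0.8257 servings and 3.849 servings → $3.19.
The minimum over all feasible corners is $2.56.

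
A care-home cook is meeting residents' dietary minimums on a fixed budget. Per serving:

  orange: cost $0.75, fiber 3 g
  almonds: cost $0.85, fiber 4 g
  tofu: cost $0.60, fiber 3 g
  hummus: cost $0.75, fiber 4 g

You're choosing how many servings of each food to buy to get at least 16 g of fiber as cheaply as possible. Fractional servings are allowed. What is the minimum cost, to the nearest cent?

$3.00

Cost per g of fiber: hummus $0.1875, tofu $0.2000, almonds $0.2125, orange $0.2500.
With no serving limits, use only hummus: 16 g / 4 g = 4 servings × $0.75 = $3.00.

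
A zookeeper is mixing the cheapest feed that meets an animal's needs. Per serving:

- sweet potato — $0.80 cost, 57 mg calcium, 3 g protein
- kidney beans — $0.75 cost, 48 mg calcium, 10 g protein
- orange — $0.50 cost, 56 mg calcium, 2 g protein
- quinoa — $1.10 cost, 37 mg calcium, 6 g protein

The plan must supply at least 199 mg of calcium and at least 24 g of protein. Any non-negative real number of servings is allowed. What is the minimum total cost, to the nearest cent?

$2.43

The cheapest plan sits at a corner of the feasible region — with two constraints it uses at most two foods.
sweet potato only: max(199/57, 24/3) = 8 servings → $6.40.
kidney beans only: max(199/48, 24/10) = 4.146 servings → $3.11.
orange only: max(199/56, 24/2) = 12 servings → $6.00.
quinoa only: max(199/37, 24/6) = 5.378 servings → $5.92.
sweet potato + kidney beans with both tight: 1.967 servings and 1.81 servings → $2.93.
sweet potato + orange with both targets exact would need a negative amount; discard.
sweet potato + quinoa with both tight: 1.325 servings and 3.338 servings → $4.73.
kidney beans + orange with both tight: 2.039 servings and 1.806 servings → $2.43.
kidney beans + quinoa with both targets exact would need a negative amount; discard.
orange + quinoa with both tight: 1.168 servings and 3.611 servings → $4.56.
The minimum over all feasible corners is $2.43.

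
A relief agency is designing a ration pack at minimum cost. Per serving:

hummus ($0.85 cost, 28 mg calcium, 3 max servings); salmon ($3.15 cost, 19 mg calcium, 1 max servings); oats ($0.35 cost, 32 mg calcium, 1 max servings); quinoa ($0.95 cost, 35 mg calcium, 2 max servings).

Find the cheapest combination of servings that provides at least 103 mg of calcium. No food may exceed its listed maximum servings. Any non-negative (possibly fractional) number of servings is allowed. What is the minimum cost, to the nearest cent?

Cost per mg of calcium: oats $0.0109, quinoa $0.0271, hummus $0.0304, salmon $0.1658.
Take 1 serving of oats: +32.0 mg calcium for $0.35 (total $0.35, still need 71.0 mg).
Take 2 servings of quinoa: +70.0 mg calcium for $1.90 (total $2.25, still need 1.0 mg).
Take 0.03571 servings of hummus: +1.0 mg calcium for $0.03 (total $2.28, still need 0.0 mg).
Filling from the cheapest source first is optimal under one linear minimum: $2.28.

$2.28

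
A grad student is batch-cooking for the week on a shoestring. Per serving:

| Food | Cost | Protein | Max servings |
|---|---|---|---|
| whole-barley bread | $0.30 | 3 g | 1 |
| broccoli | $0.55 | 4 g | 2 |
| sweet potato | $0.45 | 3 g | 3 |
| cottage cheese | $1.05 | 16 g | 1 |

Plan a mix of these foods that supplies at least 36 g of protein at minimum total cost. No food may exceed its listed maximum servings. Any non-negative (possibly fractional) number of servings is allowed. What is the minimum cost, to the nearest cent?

Cost per g of protein: cottage cheese $0.0656, whole-barley bread $0.1000, broccoli $0.1375, sweet potato $0.1500.
Take 1 serving of cottage cheese: +16.0 g protein for $1.05 (total $1.05, still need 20.0 g).
Take 1 serving of whole-barley bread: +3.0 g protein for $0.30 (total $1.35, still need 17.0 g).
Take 2 servings of broccoli: +8.0 g protein for $1.10 (total $2.45, still need 9.0 g).
Take 3 servings of sweet potato: +9.0 g protein for $1.35 (total $3.80, still need 0.0 g).
Filling from the cheapest source first is optimal under one linear minimum: $3.80.

$3.80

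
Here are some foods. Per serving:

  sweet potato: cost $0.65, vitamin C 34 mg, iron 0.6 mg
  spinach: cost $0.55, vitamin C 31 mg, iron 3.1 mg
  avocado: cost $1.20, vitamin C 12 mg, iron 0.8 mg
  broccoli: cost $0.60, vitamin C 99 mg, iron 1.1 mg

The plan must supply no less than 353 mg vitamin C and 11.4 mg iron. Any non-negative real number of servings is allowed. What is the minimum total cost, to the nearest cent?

$3.12

With two linear requirements the optimum uses one or two foods; enumerate the corners.
sweet potato only: max(353/34, 11.4/0.6) = 19 servings → $12.35.
spinach only: max(353/31, 11.4/3.1) = 11.39 servings → $6.26.
avocado only: max(353/12, 11.4/0.8) = 29.42 servings → $35.30.
broccoli only: max(353/99, 11.4/1.1) = 10.36 servings → $6.22.
sweet potato + spinach with both tight: 8.536 servings and 2.025 servings → $6.66.
sweet potato + avocado with both tight: 7.28 servings and 8.79 servings → $15.28.
sweet potato + broccoli: the both-tight solution has a negative serving — not a feasible corner.
spinach + avocado: the both-tight solution has a negative serving — not a feasible corner.
spinach + broccoli with both tight: 2.714 servings and 2.716 servings → $3.12.
avocado + broccoli with both tight: 11.22 servings and 2.206 servings → $14.78.
The minimum over all feasible corners is $3.12.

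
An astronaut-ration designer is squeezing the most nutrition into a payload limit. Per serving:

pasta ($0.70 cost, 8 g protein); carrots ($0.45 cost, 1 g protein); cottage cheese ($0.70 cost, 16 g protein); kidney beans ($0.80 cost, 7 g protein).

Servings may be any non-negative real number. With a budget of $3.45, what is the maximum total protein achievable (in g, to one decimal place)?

78.9 g

Protein per dollar: cottage cheese 22.86, pasta 11.43, kidney beans 8.75, carrots 2.222.
With no serving limits, spend the whole cost allowance on cottage cheese: $3.45 / $0.70 × 16 g = 78.9 g.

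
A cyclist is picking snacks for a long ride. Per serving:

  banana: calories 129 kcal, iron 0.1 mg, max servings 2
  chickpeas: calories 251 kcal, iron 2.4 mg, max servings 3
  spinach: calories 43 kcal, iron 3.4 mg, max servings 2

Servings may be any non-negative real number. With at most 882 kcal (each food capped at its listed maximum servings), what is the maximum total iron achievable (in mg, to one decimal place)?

Iron per kcal: spinach 0.07907, chickpeas 0.009562, banana 0.0007752.
Take 2 servings of spinach: uses 86 kcal, +6.8 mg iron (running total 6.8 mg).
Take 3 servings of chickpeas: uses 753 kcal, +7.2 mg iron (running total 14.0 mg).
Take 0.3333 servings of banana: uses 43 kcal, +0.0 mg iron (running total 14.0 mg).
Greedy by best ratio exhausts the calories allowance optimally: 14.0 mg.

14.0 mg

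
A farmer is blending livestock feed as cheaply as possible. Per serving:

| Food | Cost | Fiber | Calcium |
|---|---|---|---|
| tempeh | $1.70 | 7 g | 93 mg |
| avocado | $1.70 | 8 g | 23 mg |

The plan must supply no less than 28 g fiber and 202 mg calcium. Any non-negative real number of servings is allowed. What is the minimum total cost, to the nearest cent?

$6.30

Check every corner: each single food scaled to meet both minima, and each pair solved so both constraints bind.
tempeh only: max(28/7, 202/93) = 4 servings → $6.80.
avocado only: max(28/8, 202/23) = 8.783 servings → $14.93.
tempeh + avocado with both tight: 1.667 servings and 2.041 servings → $6.30.
So the least-cost plan costs $6.30.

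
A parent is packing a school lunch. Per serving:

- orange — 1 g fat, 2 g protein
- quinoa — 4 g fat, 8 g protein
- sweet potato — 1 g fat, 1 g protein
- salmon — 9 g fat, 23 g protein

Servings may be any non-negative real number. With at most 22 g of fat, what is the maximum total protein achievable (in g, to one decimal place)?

56.2 g

Protein per g fat: salmon 2.556, orange 2, quinoa 2, sweet potato 1.
With no serving limits, spend the whole fat allowance on salmon: 22 g / 9 g × 23 g = 56.2 g.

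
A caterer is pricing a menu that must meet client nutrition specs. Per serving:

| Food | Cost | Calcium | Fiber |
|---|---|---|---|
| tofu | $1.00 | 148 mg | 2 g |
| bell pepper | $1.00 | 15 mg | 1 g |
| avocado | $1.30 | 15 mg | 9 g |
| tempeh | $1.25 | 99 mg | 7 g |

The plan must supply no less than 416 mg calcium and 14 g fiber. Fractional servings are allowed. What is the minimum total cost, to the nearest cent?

Two binding constraints pin down two serving amounts, so the optimal mix uses at most two foods. The candidates are each food alone (scaled to the tighter of calcium/fiber) and each pair with both constraints tight.
tofu only: max(416/148, 14/2) = 7 servings → $7.00.
bell pepper only: max(416/15, 14/1) = 27.73 servings → $27.73.
avocado only: max(416/15, 14/9) = 27.73 servings → $36.05.
tempeh only: max(416/99, 14/7) = 4.202 servings → $5.25.
tofu + bell pepper with both tight: 1.746 servings and 10.51 servings → $12.25.
tofu + avocado with both tight: 2.714 servings and 0.9524 servings → $3.95.
tofu + tempeh with both tight: 1.821 servings and 1.48 servings → $3.67.
bell pepper + avocado: intersection lies outside the first quadrant.
bell pepper + tempeh: intersection lies outside the first quadrant.
avocado + tempeh: intersection lies outside the first quadrant.
The minimum over all feasible corners is $3.67.

$3.67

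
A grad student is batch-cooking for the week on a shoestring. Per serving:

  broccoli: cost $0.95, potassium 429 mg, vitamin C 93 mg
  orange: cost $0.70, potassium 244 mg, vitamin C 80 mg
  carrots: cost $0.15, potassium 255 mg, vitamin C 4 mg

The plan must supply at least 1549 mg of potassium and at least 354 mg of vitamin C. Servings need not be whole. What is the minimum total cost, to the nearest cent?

broccoli only: max(1549/429, 354/93) = 3.806 servings → $3.62.
orange only: max(1549/244, 354/80) = 6.348 servings → $4.44.
carrots only: max(1549/255, 354/4) = 88.5 servings → $13.28.
broccoli + orange with both tight: 3.229 servings and 0.6716 servings → $3.54.
broccoli + carrots: the both-tight solution has a negative serving — not a feasible corner.
orange + carrots with both tight: 4.328 servings and 1.933 servings → $3.32.
The minimum over all feasible corners is $3.32.

$3.32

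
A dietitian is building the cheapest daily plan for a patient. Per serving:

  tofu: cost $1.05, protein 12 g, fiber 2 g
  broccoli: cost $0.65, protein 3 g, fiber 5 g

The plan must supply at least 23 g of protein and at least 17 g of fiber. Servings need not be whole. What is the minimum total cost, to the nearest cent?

$3.15

An LP optimum is at a vertex; with two nutrient constraints at most two foods are used. Check each candidate.
tofu only: max(23/12, 17/2) = 8.5 servings → $8.93.
broccoli only: max(23/3, 17/5) = 7.667 servings → $4.98.
tofu + broccoli with both tight: 1.185 servings and 2.926 servings → $3.15.
So the least-cost plan costs $3.15.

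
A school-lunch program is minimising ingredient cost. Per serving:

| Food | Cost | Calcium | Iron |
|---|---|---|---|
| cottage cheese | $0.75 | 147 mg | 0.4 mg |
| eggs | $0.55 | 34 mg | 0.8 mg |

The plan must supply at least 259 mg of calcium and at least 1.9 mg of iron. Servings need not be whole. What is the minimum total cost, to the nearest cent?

For a min-cost LP with two ≥-constraints, a basic feasible solution has at most two positive variables.
cottage cheese only: max(259/147, 1.9/0.4) = 4.75 servings → $3.56.
eggs only: max(259/34, 1.9/0.8) = 7.618 servings → $4.19.
cottage cheese + eggs with both tight: 1.371 servings and 1.689 servings → $1.96.
Cheapest feasible corner: $1.96.

$1.96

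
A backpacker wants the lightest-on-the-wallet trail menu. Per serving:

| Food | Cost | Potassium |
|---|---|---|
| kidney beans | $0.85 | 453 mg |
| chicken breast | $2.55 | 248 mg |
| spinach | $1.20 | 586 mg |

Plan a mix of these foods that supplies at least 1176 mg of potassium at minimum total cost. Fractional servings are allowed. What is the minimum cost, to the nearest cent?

$2.21

Cost per mg of potassium: kidney beans $0.0019, spinach $0.0020, chicken breast $0.0103.
With no serving limits, use only kidney beans: 1176 mg / 453 mg = 2.596 servings × $0.85 = $2.21.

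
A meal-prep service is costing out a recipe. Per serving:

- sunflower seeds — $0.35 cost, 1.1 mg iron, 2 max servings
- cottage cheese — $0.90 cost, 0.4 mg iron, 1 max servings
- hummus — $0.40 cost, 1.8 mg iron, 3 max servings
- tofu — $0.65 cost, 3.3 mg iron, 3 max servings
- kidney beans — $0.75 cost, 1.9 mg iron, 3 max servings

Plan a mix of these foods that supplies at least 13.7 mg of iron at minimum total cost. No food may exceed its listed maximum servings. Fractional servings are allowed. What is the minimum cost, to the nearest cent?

$2.79

Cost per mg of iron: tofu $0.1970, hummus $0.2222, sunflower seeds $0.3182, kidney beans $0.3947, cottage cheese $2.2500.
Take 3 servings of tofu: +9.9 mg iron for $1.95 (total $1.95, still need 3.8 mg).
Take 2.111 servings of hummus: +3.8 mg iron for $0.84 (total $2.79, still need 0.0 mg).
Greedy by cheapest-per-mg is optimal for a single linear constraint, so the minimum cost is $2.79.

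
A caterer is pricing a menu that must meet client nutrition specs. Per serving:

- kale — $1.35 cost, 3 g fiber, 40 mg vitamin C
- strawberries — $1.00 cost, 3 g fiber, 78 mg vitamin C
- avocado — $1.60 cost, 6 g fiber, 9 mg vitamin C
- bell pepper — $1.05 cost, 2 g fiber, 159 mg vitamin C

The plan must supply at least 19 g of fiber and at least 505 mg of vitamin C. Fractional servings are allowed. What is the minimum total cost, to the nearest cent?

Check every corner: each single food scaled to meet both minima, and each pair solved so both constraints bind.
kale only: max(19/3, 505/40) = 12.62 servings → $17.04.
strawberries only: max(19/3, 505/78) = 6.474 servings → $6.47.
avocado only: max(19/6, 505/9) = 56.11 servings → $89.78.
bell pepper only: max(19/2, 505/159) = 9.5 servings → $9.97.
kale + strawberries: the both-tight solution has a negative serving — not a feasible corner.
kale + avocado: intersection lies outside the first quadrant.
kale + bell pepper with both tight: 5.065 servings and 1.902 servings → $8.84.
strawberries + avocado with both targets exact would need a negative amount; discard.
strawberries + bell pepper with both tight: 6.265 servings and 0.1028 servings → $6.37.
avocado + bell pepper with both tight: 2.149 servings and 3.054 servings → $6.64.
The minimum over all feasible corners is $6.37.

$6.37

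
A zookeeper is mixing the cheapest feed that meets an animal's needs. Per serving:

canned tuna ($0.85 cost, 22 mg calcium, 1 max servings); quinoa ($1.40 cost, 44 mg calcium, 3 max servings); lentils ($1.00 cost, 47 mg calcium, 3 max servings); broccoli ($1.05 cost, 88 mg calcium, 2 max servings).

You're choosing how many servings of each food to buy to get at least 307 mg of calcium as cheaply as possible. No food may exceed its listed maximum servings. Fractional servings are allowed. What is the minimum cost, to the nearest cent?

Cost per mg of calcium: broccoli $0.0119, lentils $0.0213, quinoa $0.0318, canned tuna $0.0386.
Take 2 servings of broccoli: +176.0 mg calcium for $2.10 (total $2.10, still need 131.0 mg).
Take 2.787 servings of lentils: +131.0 mg calcium for $2.79 (total $4.89, still need 0.0 mg).
Filling from the cheapest source first is optimal under one linear minimum: $4.89.

$4.89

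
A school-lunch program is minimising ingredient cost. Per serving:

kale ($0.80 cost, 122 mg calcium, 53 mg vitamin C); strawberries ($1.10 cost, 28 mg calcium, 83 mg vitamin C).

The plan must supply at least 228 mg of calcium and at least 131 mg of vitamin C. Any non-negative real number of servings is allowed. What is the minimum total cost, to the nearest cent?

Two binding constraints pin down two serving amounts, so the optimal mix uses at most two foods. The candidates are each food alone (scaled to the tighter of calcium/vitamin C) and each pair with both constraints tight.
kale only: max(228/122, 131/53) = 2.472 servings → $1.98.
strawberries only: max(228/28, 131/83) = 8.143 servings → $8.96.
kale + strawberries with both tight: 1.765 servings and 0.4511 servings → $1.91.
Cheapest feasible corner: $1.91.

$1.91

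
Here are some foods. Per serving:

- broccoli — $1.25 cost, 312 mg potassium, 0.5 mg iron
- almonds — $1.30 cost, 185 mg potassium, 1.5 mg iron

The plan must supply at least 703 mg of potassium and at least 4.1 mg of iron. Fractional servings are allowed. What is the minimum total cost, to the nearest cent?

$4.20

Compare the cost at each extreme point of the feasible region.
broccoli only: max(703/312, 4.1/0.5) = 8.2 servings → $10.25.
almonds only: max(703/185, 4.1/1.5) = 3.8 servings → $4.94.
broccoli + almonds with both tight: 0.7883 servings and 2.471 servings → $4.20.
So the least-cost plan costs $4.20.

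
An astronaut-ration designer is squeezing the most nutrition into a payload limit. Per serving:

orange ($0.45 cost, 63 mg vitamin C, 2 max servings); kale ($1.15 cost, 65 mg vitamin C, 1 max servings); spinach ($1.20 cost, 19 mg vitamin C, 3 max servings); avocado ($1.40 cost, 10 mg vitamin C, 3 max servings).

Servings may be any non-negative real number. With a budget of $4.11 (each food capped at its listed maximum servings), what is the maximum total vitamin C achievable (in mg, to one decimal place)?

Vitamin C per dollar: orange 140, kale 56.52, spinach 15.83, avocado 7.143.
Take 2 servings of orange: spends $0.90, +126.0 mg vitamin C (running total 126.0 mg).
Take 1 serving of kale: spends $1.15, +65.0 mg vitamin C (running total 191.0 mg).
Take 1.717 servings of spinach: spends $2.06, +32.6 mg vitamin C (running total 223.6 mg).
Filling greedily by vitamin C-per-dollar is optimal for one linear limit, giving 223.6 mg.

223.6 mg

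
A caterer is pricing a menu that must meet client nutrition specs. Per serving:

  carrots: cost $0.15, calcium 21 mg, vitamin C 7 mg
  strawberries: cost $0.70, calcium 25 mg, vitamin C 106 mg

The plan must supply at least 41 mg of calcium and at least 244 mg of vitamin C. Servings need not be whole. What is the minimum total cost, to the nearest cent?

Compare the cost at each extreme point of the feasible region.
carrots only: max(41/21, 244/7) = 34.86 servings → $5.23.
strawberries only: max(41/25, 244/106) = 2.302 servings → $1.61.
carrots + strawberries: the both-tight solution has a negative serving — not a feasible corner.
So the least-cost plan costs $1.61.

$1.61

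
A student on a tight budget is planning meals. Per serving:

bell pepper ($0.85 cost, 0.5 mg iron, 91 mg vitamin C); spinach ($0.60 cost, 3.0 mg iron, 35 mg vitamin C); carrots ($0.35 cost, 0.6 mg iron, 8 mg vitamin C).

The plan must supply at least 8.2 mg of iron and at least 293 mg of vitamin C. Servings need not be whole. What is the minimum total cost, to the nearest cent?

Two binding constraints pin down two serving amounts, so the optimal mix uses at most two foods. The candidates are each food alone (scaled to the tighter of iron/vitamin C) and each pair with both constraints tight.
bell pepper only: max(8.2/0.5, 293/91) = 16.4 servings → $13.94.
spinach only: max(8.2/3.0, 293/35) = 8.371 servings → $5.02.
carrots only: max(8.2/0.6, 293/8) = 36.62 servings → $12.82.
bell pepper + spinach with both tight: 2.317 servings and 2.347 servings → $3.38.
bell pepper + carrots with both tight: 2.178 servings and 11.85 servings → $6.00.
spinach + carrots: the both-tight solution has a negative serving — not a feasible corner.
The minimum over all feasible corners is $3.38.

$3.38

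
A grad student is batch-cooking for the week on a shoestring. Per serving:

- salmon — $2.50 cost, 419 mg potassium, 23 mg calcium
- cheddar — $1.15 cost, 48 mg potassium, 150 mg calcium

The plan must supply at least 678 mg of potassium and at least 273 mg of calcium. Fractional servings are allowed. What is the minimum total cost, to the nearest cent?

This is a tiny linear program; its minimum lies at a vertex of the feasible set. List the vertices and price them.
salmon only: max(678/419, 273/23) = 11.87 servings → $29.67.
cheddar only: max(678/48, 273/150) = 14.12 servings → $16.24.
salmon + cheddar with both tight: 1.435 servings and 1.6 servings → $5.43.
The minimum over all feasible corners is $5.43.

$5.43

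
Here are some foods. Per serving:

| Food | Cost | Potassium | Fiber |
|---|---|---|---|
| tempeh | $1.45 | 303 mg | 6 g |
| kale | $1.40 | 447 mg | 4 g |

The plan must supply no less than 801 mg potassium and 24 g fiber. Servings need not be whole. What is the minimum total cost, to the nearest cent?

tempeh only: max(801/303, 24/6) = 4 servings → $5.80.
kale only: max(801/447, 24/4) = 6 servings → $8.40.
tempeh + kale: intersection lies outside the first quadrant.
The minimum over all feasible corners is $5.80.

$5.80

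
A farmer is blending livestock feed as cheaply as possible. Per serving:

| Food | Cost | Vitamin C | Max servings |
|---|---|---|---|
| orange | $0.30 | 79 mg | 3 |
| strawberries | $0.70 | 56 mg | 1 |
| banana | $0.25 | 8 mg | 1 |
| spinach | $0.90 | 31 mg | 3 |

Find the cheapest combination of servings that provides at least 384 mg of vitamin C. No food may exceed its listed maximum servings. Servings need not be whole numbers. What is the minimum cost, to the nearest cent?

Cost per mg of vitamin C: orange $0.0038, strawberries $0.0125, spinach $0.0290, banana $0.0312.
Take 3 servings of orange: +237.0 mg vitamin C for $0.90 (total $0.90, still need 147.0 mg).
Take 1 serving of strawberries: +56.0 mg vitamin C for $0.70 (total $1.60, still need 91.0 mg).
Take 2.935 servings of spinach: +91.0 mg vitamin C for $2.64 (total $4.24, still need 0.0 mg).
Greedy by cheapest-per-mg is optimal for a single linear constraint, so the minimum cost is $4.24.

$4.24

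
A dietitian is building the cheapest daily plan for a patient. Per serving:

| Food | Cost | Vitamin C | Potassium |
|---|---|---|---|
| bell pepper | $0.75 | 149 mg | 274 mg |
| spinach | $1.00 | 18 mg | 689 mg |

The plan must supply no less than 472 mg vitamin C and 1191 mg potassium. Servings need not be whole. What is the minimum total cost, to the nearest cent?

Check every corner: each single food scaled to meet both minima, and each pair solved so both constraints bind.
bell pepper only: max(472/149, 1191/274) = 4.347 servings → $3.26.
spinach only: max(472/18, 1191/689) = 26.22 servings → $26.22.
bell pepper + spinach with both tight: 3.108 servings and 0.4925 servings → $2.82.
Cheapest feasible corner: $2.82.

$2.82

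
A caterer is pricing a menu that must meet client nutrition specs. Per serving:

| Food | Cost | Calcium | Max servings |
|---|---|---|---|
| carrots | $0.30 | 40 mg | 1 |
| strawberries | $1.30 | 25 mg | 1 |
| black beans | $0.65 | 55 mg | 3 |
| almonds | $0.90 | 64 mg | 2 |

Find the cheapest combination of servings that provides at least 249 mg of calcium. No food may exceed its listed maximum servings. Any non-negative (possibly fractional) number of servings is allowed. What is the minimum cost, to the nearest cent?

$2.87

Cost per mg of calcium: carrots $0.0075, black beans $0.0118, almonds $0.0141, strawberries $0.0520.
Take 1 serving of carrots: +40.0 mg calcium for $0.30 (total $0.30, still need 209.0 mg).
Take 3 servings of black beans: +165.0 mg calcium for $1.95 (total $2.25, still need 44.0 mg).
Take 0.6875 servings of almonds: +44.0 mg calcium for $0.62 (total $2.87, still need 0.0 mg).
Filling from the cheapest source first is optimal under one linear minimum: $2.87.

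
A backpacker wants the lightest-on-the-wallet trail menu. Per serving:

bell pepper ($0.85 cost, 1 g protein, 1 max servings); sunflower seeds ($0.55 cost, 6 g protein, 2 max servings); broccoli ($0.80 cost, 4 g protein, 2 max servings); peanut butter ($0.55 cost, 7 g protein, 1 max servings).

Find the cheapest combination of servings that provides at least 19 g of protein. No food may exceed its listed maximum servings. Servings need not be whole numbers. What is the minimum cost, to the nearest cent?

$1.65

Cost per g of protein: peanut butter $0.0786, sunflower seeds $0.0917, broccoli $0.2000, bell pepper $0.8500.
Take 1 serving of peanut butter: +7.0 g protein for $0.55 (total $0.55, still need 12.0 g).
Take 2 servings of sunflower seeds: +12.0 g protein for $1.10 (total $1.65, still need 0.0 g).
Greedy by cheapest-per-g is optimal for a single linear constraint, so the minimum cost is $1.65.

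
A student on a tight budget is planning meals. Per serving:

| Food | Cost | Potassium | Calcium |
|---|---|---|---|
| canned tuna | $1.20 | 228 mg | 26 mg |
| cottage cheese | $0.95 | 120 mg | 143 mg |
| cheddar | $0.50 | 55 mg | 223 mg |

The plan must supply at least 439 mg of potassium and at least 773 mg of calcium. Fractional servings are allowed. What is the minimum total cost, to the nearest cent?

The cheapest plan sits at a corner of the feasible region — with two constraints it uses at most two foods.
canned tuna only: max(439/228, 773/26) = 29.73 servings → $35.68.
cottage cheese only: max(439/120, 773/143) = 5.406 servings → $5.14.
cheddar only: max(439/55, 773/223) = 7.982 servings → $3.99.
canned tuna + cottage cheese with both targets exact would need a negative amount; discard.
canned tuna + cheddar with both tight: 1.121 servings and 3.336 servings → $3.01.
cottage cheese + cheddar with both tight: 2.931 servings and 1.587 servings → $3.58.
The minimum over all feasible corners is $3.01.

$3.01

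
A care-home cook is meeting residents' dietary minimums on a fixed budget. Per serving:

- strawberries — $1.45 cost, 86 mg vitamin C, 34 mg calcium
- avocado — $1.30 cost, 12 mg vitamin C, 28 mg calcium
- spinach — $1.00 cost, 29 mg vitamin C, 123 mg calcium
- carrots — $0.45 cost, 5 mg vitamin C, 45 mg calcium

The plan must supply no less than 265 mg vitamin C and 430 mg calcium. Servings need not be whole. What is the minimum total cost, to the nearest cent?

Two binding constraints pin down two serving amounts, so the optimal mix uses at most two foods. The candidates are each food alone (scaled to the tighter of vitamin C/calcium) and each pair with both constraints tight.
strawberries only: max(265/86, 430/34) = 12.65 servings → $18.34.
avocado only: max(265/12, 430/28) = 22.08 servings → $28.71.
spinach only: max(265/29, 430/123) = 9.138 servings → $9.14.
carrots only: max(265/5, 430/45) = 53 servings → $23.85.
strawberries + avocado with both tight: 1.13 servings and 13.98 servings → $19.82.
strawberries + spinach with both tight: 2.098 servings and 2.916 servings → $5.96.
strawberries + carrots with both tight: 2.642 servings and 7.559 servings → $7.23.
avocado + spinach: intersection lies outside the first quadrant.
avocado + carrots with both targets exact would need a negative amount; discard.
spinach + carrots: intersection lies outside the first quadrant.
So the least-cost plan costs $5.96.

$5.96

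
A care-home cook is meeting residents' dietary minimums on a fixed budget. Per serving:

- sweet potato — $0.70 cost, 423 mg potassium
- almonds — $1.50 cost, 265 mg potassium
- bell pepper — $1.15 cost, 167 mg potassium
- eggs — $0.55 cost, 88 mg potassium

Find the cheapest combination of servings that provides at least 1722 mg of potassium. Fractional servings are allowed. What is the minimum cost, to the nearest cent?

Cost per mg of potassium: sweet potato $0.0017, almonds $0.0057, eggs $0.0063, bell pepper $0.0069.
With no serving limits, use only sweet potato: 1722 mg / 423 mg = 4.071 servings × $0.70 = $2.85.

$2.85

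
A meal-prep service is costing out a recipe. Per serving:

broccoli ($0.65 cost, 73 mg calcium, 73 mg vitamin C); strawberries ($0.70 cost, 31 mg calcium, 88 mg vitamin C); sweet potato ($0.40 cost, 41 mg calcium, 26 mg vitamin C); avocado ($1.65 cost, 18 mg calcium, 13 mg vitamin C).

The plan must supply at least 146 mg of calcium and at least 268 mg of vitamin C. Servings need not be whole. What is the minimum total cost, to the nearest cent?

$2.21

For a min-cost LP with two ≥-constraints, a basic feasible solution has at most two positive variables.
broccoli only: max(146/73, 268/73) = 3.671 servings → $2.39.
strawberries only: max(146/31, 268/88) = 4.71 servings → $3.30.
sweet potato only: max(146/41, 268/26) = 10.31 servings → $4.12.
avocado only: max(146/18, 268/13) = 20.62 servings → $34.02.
broccoli + strawberries with both tight: 1.091 servings and 2.14 servings → $2.21.
broccoli + sweet potato: the both-tight solution has a negative serving — not a feasible corner.
broccoli + avocado: the both-tight solution has a negative serving — not a feasible corner.
strawberries + sweet potato with both tight: 2.567 servings and 1.62 servings → $2.44.
strawberries + avocado with both tight: 2.478 servings and 3.844 servings → $8.08.
sweet potato + avocado: intersection lies outside the first quadrant.
The minimum over all feasible corners is $2.21.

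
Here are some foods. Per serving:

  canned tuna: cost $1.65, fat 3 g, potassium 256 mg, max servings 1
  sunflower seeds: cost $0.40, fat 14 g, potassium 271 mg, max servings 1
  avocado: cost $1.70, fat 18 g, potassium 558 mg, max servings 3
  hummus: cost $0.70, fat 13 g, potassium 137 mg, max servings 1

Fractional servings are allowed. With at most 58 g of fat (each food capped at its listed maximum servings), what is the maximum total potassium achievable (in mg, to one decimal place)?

1949.4 mg

Potassium per g fat: canned tuna 85.33, avocado 31, sunflower seeds 19.36, hummus 10.54.
Take 1 serving of canned tuna: uses 3 g fat, +256.0 mg potassium (running total 256.0 mg).
Take 3 servings of avocado: uses 54 g fat, +1674.0 mg potassium (running total 1930.0 mg).
Take 0.07143 servings of sunflower seeds: uses 1 g fat, +19.4 mg potassium (running total 1949.4 mg).
Greedy by best ratio exhausts the fat allowance optimally: 1949.4 mg.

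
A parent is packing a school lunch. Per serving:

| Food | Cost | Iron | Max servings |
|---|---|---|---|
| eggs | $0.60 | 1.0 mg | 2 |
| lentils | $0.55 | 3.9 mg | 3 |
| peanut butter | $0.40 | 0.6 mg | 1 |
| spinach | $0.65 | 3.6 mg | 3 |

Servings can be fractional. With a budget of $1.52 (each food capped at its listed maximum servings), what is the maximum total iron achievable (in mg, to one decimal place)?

10.8 mg

Iron per dollar: lentils 7.091, spinach 5.538, eggs 1.667, peanut butter 1.5.
Take 2.764 servings of lentils: spends $1.52, +10.8 mg iron (running total 10.8 mg).
Filling greedily by iron-per-dollar is optimal for one linear limit, giving 10.8 mg.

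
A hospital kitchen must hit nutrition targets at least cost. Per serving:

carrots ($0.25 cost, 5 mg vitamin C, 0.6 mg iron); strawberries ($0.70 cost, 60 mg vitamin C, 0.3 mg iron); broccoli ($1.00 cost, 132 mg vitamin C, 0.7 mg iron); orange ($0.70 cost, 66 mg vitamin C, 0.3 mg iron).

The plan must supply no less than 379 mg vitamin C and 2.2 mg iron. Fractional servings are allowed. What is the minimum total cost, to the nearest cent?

$2.94

carrots only: max(379/5, 2.2/0.6) = 75.8 servings → $18.95.
strawberries only: max(379/60, 2.2/0.3) = 7.333 servings → $5.13.
broccoli only: max(379/132, 2.2/0.7) = 3.143 servings → $3.14.
orange only: max(379/66, 2.2/0.3) = 7.333 servings → $5.13.
carrots + strawberries with both tight: 0.5304 servings and 6.272 servings → $4.52.
carrots + broccoli with both tight: 0.3316 servings and 2.859 servings → $2.94.
carrots + orange with both tight: 0.8268 servings and 5.68 servings → $4.18.
strawberries + broccoli: the both-tight solution has a negative serving — not a feasible corner.
strawberries + orange: the both-tight solution has a negative serving — not a feasible corner.
broccoli + orange: the both-tight solution has a negative serving — not a feasible corner.
The minimum over all feasible corners is $2.94.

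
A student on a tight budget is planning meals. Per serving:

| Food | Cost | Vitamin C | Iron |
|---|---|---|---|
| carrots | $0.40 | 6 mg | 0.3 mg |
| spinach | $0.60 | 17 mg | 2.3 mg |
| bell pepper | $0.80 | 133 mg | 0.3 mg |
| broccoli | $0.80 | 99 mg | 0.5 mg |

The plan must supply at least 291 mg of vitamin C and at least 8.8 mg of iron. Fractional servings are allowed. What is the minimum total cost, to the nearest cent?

For a min-cost LP with two ≥-constraints, a basic feasible solution has at most two positive variables.
carrots only: max(291/6, 8.8/0.3) = 48.5 servings → $19.40.
spinach only: max(291/17, 8.8/2.3) = 17.12 servings → $10.27.
bell pepper only: max(291/133, 8.8/0.3) = 29.33 servings → $23.47.
broccoli only: max(291/99, 8.8/0.5) = 17.6 servings → $14.08.
carrots + spinach: the both-tight solution has a negative serving — not a feasible corner.
carrots + bell pepper with both tight: 28.43 servings and 0.9055 servings → $12.10.
carrots + broccoli with both tight: 27.18 servings and 1.292 servings → $11.91.
spinach + bell pepper with both tight: 3.601 servings and 1.728 servings → $3.54.
spinach + broccoli with both tight: 3.311 servings and 2.371 servings → $3.88.
bell pepper + broccoli: the both-tight solution has a negative serving — not a feasible corner.
So the least-cost plan costs $3.54.

$3.54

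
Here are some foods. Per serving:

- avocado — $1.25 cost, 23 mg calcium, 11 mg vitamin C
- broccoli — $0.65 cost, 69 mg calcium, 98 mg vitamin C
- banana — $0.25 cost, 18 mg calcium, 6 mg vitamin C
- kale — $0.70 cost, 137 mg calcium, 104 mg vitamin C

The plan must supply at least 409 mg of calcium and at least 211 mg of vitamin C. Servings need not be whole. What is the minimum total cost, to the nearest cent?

This is a tiny linear program; its minimum lies at a vertex of the feasible set. List the vertices and price them.
avocado only: max(409/23, 211/11) = 19.18 servings → $23.98.
broccoli only: max(409/69, 211/98) = 5.928 servings → $3.85.
banana only: max(409/18, 211/6) = 35.17 servings → $8.79.
kale only: max(409/137, 211/104) = 2.985 servings → $2.09.
avocado + broccoli with both tight: 17.07 servings and 0.2368 servings → $21.49.
avocado + banana: the both-tight solution has a negative serving — not a feasible corner.
avocado + kale with both tight: 15.4 servings and 0.4 servings → $19.53.
broccoli + banana with both tight: 0.9956 servings and 18.91 servings → $5.37.
broccoli + kale with both targets exact would need a negative amount; discard.
banana + kale with both tight: 12.98 servings and 1.28 servings → $4.14.
Cheapest feasible corner: $2.09.

$2.09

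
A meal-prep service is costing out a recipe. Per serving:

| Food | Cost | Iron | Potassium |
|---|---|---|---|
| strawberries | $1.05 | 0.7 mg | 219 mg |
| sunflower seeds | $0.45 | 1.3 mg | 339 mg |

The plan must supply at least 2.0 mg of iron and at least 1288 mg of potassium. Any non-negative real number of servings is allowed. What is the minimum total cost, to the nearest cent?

$1.71

strawberries only: max(2.0/0.7, 1288/219) = 5.881 servings → $6.18.
sunflower seeds only: max(2.0/1.3, 1288/339) = 3.799 servings → $1.71.
strawberries + sunflower seeds with both targets exact would need a negative amount; discard.
So the least-cost plan costs $1.71.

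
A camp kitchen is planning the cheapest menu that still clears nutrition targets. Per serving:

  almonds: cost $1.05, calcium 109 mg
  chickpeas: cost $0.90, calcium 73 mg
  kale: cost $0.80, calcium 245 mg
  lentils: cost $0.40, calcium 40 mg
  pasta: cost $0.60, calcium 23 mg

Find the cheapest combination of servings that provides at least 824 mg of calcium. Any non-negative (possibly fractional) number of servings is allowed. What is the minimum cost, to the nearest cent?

Cost per mg of calcium: kale $0.0033, almonds $0.0096, lentils $0.0100, chickpeas $0.0123, pasta $0.0261.
With no serving limits, use only kale: 824 mg / 245 mg = 3.363 servings × $0.80 = $2.69.

$2.69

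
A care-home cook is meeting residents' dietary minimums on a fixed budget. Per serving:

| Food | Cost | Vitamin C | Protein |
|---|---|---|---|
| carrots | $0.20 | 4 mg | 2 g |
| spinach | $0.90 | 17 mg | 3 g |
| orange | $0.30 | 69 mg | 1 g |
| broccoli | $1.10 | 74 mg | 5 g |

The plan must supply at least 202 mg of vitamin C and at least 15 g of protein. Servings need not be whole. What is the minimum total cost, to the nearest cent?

carrots only: max(202/4, 15/2) = 50.5 servings → $10.10.
spinach only: max(202/17, 15/3) = 11.88 servings → $10.69.
orange only: max(202/69, 15/1) = 15 servings → $4.50.
broccoli only: max(202/74, 15/5) = 3 servings → $3.30.
carrots + spinach: the both-tight solution has a negative serving — not a feasible corner.
carrots + orange with both tight: 6.216 servings and 2.567 servings → $2.01.
carrots + broccoli with both tight: 0.7812 servings and 2.688 servings → $3.11.
spinach + orange with both tight: 4.384 servings and 1.847 servings → $4.50.
spinach + broccoli with both tight: 0.7299 servings and 2.562 servings → $3.48.
orange + broccoli: intersection lies outside the first quadrant.
The minimum over all feasible corners is $2.01.

$2.01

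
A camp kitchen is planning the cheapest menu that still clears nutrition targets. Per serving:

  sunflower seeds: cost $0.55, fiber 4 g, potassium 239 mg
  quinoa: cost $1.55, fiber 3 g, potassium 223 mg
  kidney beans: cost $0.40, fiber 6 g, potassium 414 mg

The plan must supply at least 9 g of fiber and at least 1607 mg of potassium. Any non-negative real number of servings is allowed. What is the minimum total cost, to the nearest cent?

$1.55

Two binding constraints pin down two serving amounts, so the optimal mix uses at most two foods. The candidates are each food alone (scaled to the tighter of fiber/potassium) and each pair with both constraints tight.
sunflower seeds only: max(9/4, 1607/239) = 6.724 servings → $3.70.
quinoa only: max(9/3, 1607/223) = 7.206 servings → $11.17.
kidney beans only: max(9/6, 1607/414) = 3.882 servings → $1.55.
sunflower seeds + quinoa: the both-tight solution has a negative serving — not a feasible corner.
sunflower seeds + kidney beans: the both-tight solution has a negative serving — not a feasible corner.
quinoa + kidney beans: intersection lies outside the first quadrant.
The minimum over all feasible corners is $1.55.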